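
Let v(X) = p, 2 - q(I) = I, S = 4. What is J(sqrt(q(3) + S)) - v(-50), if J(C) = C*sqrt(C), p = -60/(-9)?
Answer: -20/3 + 3**(3/4) ≈ -4.3872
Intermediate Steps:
q(I) = 2 - I
p = 20/3 (p = -60*(-1/9) = 20/3 ≈ 6.6667)
v(X) = 20/3
J(C) = C**(3/2)
J(sqrt(q(3) + S)) - v(-50) = (sqrt((2 - 1*3) + 4))**(3/2) - 1*20/3 = (sqrt((2 - 3) + 4))**(3/2) - 20/3 = (sqrt(-1 + 4))**(3/2) - 20/3 = (sqrt(3))**(3/2) - 20/3 = 3**(3/4) - 20/3 = -20/3 + 3**(3/4)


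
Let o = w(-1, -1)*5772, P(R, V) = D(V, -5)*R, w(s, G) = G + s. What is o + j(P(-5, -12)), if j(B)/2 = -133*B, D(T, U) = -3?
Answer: -15534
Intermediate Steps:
P(R, V) = -3*R
j(B) = -266*B (j(B) = 2*(-133*B) = -266*B)
o = -11544 (o = (-1 - 1)*5772 = -2*5772 = -11544)
o + j(P(-5, -12)) = -11544 - (-798)*(-5) = -11544 - 266*15 = -11544 - 3990 = -15534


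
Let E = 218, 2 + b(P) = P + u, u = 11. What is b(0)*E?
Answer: 1962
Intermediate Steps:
b(P) = 9 + P (b(P) = -2 + (P + 11) = -2 + (11 + P) = 9 + P)
b(0)*E = (9 + 0)*218 = 9*218 = 1962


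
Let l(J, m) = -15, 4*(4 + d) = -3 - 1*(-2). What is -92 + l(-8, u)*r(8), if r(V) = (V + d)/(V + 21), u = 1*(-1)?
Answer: -10897/116 ≈ -93.940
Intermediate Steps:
u = -1
d = -17/4 (d = -4 + (-3 - 1*(-2))/4 = -4 + (-3 + 2)/4 = -4 + (1/4)*(-1) = -4 - 1/4 = -17/4 ≈ -4.2500)
r(V) = (-17/4 + V)/(21 + V) (r(V) = (V - 17/4)/(V + 21) = (-17/4 + V)/(21 + V))
-92 + l(-8, u)*r(8) = -92 - 15*(-17/4 + 8)/(21 + 8) = -92 - 15*15/(29*4) = -92 - 15*15/116 = -92 - 225/116 = -10897/116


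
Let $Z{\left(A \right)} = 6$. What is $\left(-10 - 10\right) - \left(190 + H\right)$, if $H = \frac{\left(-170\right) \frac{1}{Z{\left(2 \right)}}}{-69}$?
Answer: $- \frac{43555}{207} \approx -210.41$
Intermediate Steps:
$H = \frac{85}{207}$ ($H = \frac{\left(-170\right) \frac{1}{6}}{-69} = \left(-170\right) \frac{1}{6} \left(- \frac{1}{69}\right) = \left(- \frac{85}{3}\right) \left(- \frac{1}{69}\right) = \frac{85}{207} \approx 0.41063$)
$\left(-10 - 10\right) - \left(190 + H\right) = \left(-10 - 10\right) - \frac{39415}{207} = -20 - \frac{39415}{207} = - \frac{43555}{207}$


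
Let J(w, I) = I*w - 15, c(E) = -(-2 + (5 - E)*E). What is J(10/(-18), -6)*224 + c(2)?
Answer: -7852/3 ≈ -2617.3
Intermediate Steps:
c(E) = 2 - E*(5 - E) (c(E) = -(-2 + E*(5 - E)) = 2 - E*(5 - E))
J(w, I) = -15 + I*w
J(10/(-18), -6)*224 + c(2) = (-15 - 60/(-18))*224 + (2 + 2² - 5*2) = (-15 - 60*(-1)/18)*224 + (2 + 4 - 10) = (-15 - 6*(-5/9))*224 - 4 = (-15 + 10/3)*224 - 4 = -35/3*224 - 4 = -7840/3 - 4 = -7852/3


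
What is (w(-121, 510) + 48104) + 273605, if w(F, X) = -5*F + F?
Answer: 322193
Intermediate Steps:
w(F, X) = -4*F
(w(-121, 510) + 48104) + 273605 = (-4*(-121) + 48104) + 273605 = (484 + 48104) + 273605 = 48588 + 273605 = 322193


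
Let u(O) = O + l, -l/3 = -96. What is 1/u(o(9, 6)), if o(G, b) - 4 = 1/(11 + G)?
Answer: 20/5841 ≈ 0.0034241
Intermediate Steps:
l = 288 (l = -3*(-96) = 288)
o(G, b) = 4 + 1/(11 + G)
u(O) = 288 + O (u(O) = O + 288 = 288 + O)
1/u(o(9, 6)) = 1/(288 + (45 + 4*9)/(11 + 9)) = 1/(288 + (45 + 36)/20) = 1/(288 + (1/20)*81) = 1/(288 + 81/20) = 1/(5841/20) = 20/5841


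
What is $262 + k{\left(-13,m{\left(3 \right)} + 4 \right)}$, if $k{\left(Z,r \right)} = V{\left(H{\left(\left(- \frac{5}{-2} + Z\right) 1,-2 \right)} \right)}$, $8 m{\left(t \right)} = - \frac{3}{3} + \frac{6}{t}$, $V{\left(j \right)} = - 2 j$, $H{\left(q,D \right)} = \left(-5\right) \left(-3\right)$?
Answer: $232$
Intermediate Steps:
$H{\left(q,D \right)} = 15$
$m{\left(t \right)} = - \frac{1}{8} + \frac{3}{4 t}$ ($m{\left(t \right)} = \frac{- \frac{3}{3} + \frac{6}{t}}{8} = \frac{\left(-3\right) \frac{1}{3} + \frac{6}{t}}{8} = \frac{-1 + \frac{6}{t}}{8} = - \frac{1}{8} + \frac{3}{4 t}$)
$k{\left(Z,r \right)} = -30$ ($k{\left(Z,r \right)} = \left(-2\right) 15 = -30$)
$262 + k{\left(-13,m{\left(3 \right)} + 4 \right)} = 262 - 30 = 232$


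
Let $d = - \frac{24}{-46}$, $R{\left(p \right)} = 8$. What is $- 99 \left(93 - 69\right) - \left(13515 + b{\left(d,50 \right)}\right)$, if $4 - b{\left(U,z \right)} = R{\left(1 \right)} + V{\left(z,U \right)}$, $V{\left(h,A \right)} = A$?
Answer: $- \frac{365389}{23} \approx -15886.0$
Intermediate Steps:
$d = \frac{12}{23}$ ($d = \left(-24\right) \left(- \frac{1}{46}\right) = \frac{12}{23} \approx 0.52174$)
$b{\left(U,z \right)} = -4 - U$ ($b{\left(U,z \right)} = 4 - \left(8 + U\right) = -4 - U$)
$- 99 \left(93 - 69\right) - \left(13515 + b{\left(d,50 \right)}\right) = - 99 \left(93 - 69\right) - \left(13515 - \frac{104}{23}\right) = \left(-99\right) 24 - \left(13515 - \frac{104}{23}\right) = -2376 - \left(13515 - \frac{104}{23}\right) = -2376 - \frac{310741}{23} = - \frac{365389}{23}$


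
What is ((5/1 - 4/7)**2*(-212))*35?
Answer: -1018660/7 ≈ -1.4552e+5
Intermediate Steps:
((5/1 - 4/7)**2*(-212))*35 = ((5*1 - 4*1/7)**2*(-212))*35 = ((5 - 4/7)**2*(-212))*35 = ((31/7)**2*(-212))*35 = ((961/49)*(-212))*35 = -203732/49*35 = -1018660/7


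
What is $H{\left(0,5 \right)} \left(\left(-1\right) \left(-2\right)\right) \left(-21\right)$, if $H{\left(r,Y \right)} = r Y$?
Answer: $0$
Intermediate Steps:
$H{\left(r,Y \right)} = Y r$
$H{\left(0,5 \right)} \left(\left(-1\right) \left(-2\right)\right) \left(-21\right) = 5 \cdot 0 \left(\left(-1\right) \left(-2\right)\right) \left(-21\right) = 0 \cdot 2 \left(-21\right) = 0 \left(-21\right) = 0$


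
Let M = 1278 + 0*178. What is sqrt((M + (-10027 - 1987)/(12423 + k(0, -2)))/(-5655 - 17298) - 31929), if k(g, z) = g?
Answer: I*sqrt(288453257634574324621)/95048373 ≈ 178.69*I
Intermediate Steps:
M = 1278 (M = 1278 + 0 = 1278)
sqrt((M + (-10027 - 1987)/(12423 + k(0, -2)))/(-5655 - 17298) - 31929) = sqrt((1278 + (-10027 - 1987)/(12423 + 0))/(-5655 - 17298) - 31929) = sqrt((1278 - 12014/12423)/(-22953) - 31929) = sqrt((1278 - 12014*1/12423)*(-1/22953) - 31929) = sqrt((1278 - 12014/12423)*(-1/22953) - 31929) = sqrt((15864580/12423)*(-1/22953) - 31929) = sqrt(-15864580/285145119 - 31929) = sqrt(-9104414369131/285145119) = I*sqrt(288453257634574324621)/95048373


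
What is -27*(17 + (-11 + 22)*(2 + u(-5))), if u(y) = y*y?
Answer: -8478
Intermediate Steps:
u(y) = y²
-27*(17 + (-11 + 22)*(2 + u(-5))) = -27*(17 + (-11 + 22)*(2 + (-5)²)) = -27*(17 + 11*(2 + 25)) = -27*(17 + 11*27) = -27*(17 + 297) = -27*314 = -8478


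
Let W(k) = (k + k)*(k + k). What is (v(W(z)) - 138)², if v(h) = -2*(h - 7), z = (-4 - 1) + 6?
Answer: 17424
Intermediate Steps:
z = 1 (z = -5 + 6 = 1)
W(k) = 4*k² (W(k) = (2*k)*(2*k) = 4*k²)
v(h) = 14 - 2*h (v(h) = -2*(-7 + h) = 14 - 2*h)
(v(W(z)) - 138)² = ((14 - 8*1²) - 138)² = ((14 - 8) - 138)² = (6 - 138)² = (-132)² = 17424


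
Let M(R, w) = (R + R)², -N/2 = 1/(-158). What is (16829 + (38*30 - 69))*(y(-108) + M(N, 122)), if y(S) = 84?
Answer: 9384039200/6241 ≈ 1.5036e+6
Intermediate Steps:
N = 1/79 (N = -2/(-158) = -2*(-1/158) = 1/79 ≈ 0.012658)
M(R, w) = 4*R² (M(R, w) = (2*R)² = 4*R²)
(16829 + (38*30 - 69))*(y(-108) + M(N, 122)) = (16829 + (38*30 - 69))*(84 + 4*(1/79)²) = (16829 + (1140 - 69))*(84 + 4*(1/6241)) = (16829 + 1071)*(84 + 4/6241) = 17900*(524248/6241) = 9384039200/6241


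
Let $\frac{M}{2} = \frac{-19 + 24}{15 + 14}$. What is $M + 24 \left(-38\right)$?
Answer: $- \frac{26438}{29} \approx -911.66$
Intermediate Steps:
$M = \frac{10}{29}$ ($M = 2 \frac{-19 + 24}{15 + 14} = 2 \cdot \frac{5}{29} = \frac{10}{29} \approx 0.34483$)
$M + 24 \left(-38\right) = \frac{10}{29} + 24 \left(-38\right) = \frac{10}{29} - 912 = - \frac{26438}{29}$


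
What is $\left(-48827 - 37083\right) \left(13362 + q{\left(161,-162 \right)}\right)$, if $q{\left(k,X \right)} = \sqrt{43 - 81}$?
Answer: $-1147929420 - 85910 i \sqrt{38} \approx -1.1479 \cdot 10^{9} - 5.2959 \cdot 10^{5} i$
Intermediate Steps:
$q{\left(k,X \right)} = i \sqrt{38}$ ($q{\left(k,X \right)} = \sqrt{-38} = i \sqrt{38}$)
$\left(-48827 - 37083\right) \left(13362 + q{\left(161,-162 \right)}\right) = \left(-48827 - 37083\right) \left(13362 + i \sqrt{38}\right) = - 85910 \left(13362 + i \sqrt{38}\right) = -1147929420 - 85910 i \sqrt{38}$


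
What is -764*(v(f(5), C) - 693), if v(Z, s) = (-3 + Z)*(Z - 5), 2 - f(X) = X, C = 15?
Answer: 492780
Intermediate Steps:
f(X) = 2 - X
v(Z, s) = (-5 + Z)*(-3 + Z) (v(Z, s) = (-3 + Z)*(-5 + Z) = (-5 + Z)*(-3 + Z))
-764*(v(f(5), C) - 693) = -764*((15 + (2 - 1*5)**2 - 8*(2 - 1*5)) - 693) = -764*((15 + (2 - 5)**2 - 8*(2 - 5)) - 693) = -764*((15 + (-3)**2 - 8*(-3)) - 693) = -764*((15 + 9 + 24) - 693) = -764*(48 - 693) = -764*(-645) = 492780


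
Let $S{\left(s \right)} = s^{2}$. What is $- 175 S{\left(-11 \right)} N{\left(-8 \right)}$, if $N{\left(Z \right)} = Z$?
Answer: $169400$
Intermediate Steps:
$- 175 S{\left(-11 \right)} N{\left(-8 \right)} = - 175 \left(-11\right)^{2} \left(-8\right) = \left(-175\right) 121 \left(-8\right) = \left(-21175\right) \left(-8\right) = 169400$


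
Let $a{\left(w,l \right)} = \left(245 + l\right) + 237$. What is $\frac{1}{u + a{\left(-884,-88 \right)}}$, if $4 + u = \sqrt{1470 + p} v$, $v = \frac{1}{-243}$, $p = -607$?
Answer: $\frac{23029110}{8981352037} + \frac{243 \sqrt{863}}{8981352037} \approx 0.0025649$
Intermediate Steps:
$v = - \frac{1}{243} \approx -0.0041152$
$a{\left(w,l \right)} = 482 + l$
$u = -4 - \frac{\sqrt{863}}{243}$ ($u = -4 + \sqrt{1470 - 607} \left(- \frac{1}{243}\right) = -4 + \sqrt{863} \left(- \frac{1}{243}\right) = -4 - \frac{\sqrt{863}}{243} \approx -4.1209$)
$\frac{1}{u + a{\left(-884,-88 \right)}} = \frac{1}{\left(-4 - \frac{\sqrt{863}}{243}\right) + \left(482 - 88\right)} = \frac{1}{\left(-4 - \frac{\sqrt{863}}{243}\right) + 394} = \frac{1}{390 - \frac{\sqrt{863}}{243}}$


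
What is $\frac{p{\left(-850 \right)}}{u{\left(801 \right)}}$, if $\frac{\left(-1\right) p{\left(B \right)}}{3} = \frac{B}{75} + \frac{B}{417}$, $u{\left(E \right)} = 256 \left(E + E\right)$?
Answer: $\frac{697}{7125696} \approx 9.7815 \cdot 10^{-5}$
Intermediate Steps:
$u{\left(E \right)} = 512 E$ ($u{\left(E \right)} = 256 \cdot 2 E = 512 E$)
$p{\left(B \right)} = - \frac{164 B}{3475}$ ($p{\left(B \right)} = - 3 \left(\frac{B}{75} + \frac{B}{417}\right) = - 3 \frac{164 B}{10425} = - \frac{164 B}{3475}$)
$\frac{p{\left(-850 \right)}}{u{\left(801 \right)}} = \frac{\left(- \frac{164}{3475}\right) \left(-850\right)}{512 \cdot 801} = \frac{5576}{139 \cdot 410112} = \frac{5576}{139} \cdot \frac{1}{410112} = \frac{697}{7125696}$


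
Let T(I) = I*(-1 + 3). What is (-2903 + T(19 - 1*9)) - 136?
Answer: -3019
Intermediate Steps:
T(I) = 2*I (T(I) = I*2 = 2*I)
(-2903 + T(19 - 1*9)) - 136 = (-2903 + 2*(19 - 1*9)) - 136 = (-2903 + 2*(19 - 9)) - 136 = (-2903 + 2*10) - 136 = (-2903 + 20) - 136 = -2883 - 136 = -3019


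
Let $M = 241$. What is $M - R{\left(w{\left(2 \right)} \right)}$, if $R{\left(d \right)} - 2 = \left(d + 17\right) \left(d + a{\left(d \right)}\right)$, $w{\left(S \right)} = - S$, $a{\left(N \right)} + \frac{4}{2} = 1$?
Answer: $284$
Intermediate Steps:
$a{\left(N \right)} = -1$ ($a{\left(N \right)} = -2 + 1 = -1$)
$R{\left(d \right)} = 2 + \left(-1 + d\right) \left(17 + d\right)$ ($R{\left(d \right)} = 2 + \left(d + 17\right) \left(d - 1\right) = 2 + \left(17 + d\right) \left(-1 + d\right) = 2 + \left(-1 + d\right) \left(17 + d\right)$)
$M - R{\left(w{\left(2 \right)} \right)} = 241 - \left(-15 + \left(\left(-1\right) 2\right)^{2} + 16 \left(\left(-1\right) 2\right)\right) = 241 - \left(-15 + \left(-2\right)^{2} + 16 \left(-2\right)\right) = 241 - \left(-15 + 4 - 32\right) = 241 - -43 = 241 + 43 = 284$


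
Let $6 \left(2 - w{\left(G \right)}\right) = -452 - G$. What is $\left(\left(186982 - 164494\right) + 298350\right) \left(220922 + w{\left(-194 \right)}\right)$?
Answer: $70894610346$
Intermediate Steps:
$w{\left(G \right)} = \frac{232}{3} + \frac{G}{6}$ ($w{\left(G \right)} = 2 - \frac{-452 - G}{6} = 2 + \left(\frac{226}{3} + \frac{G}{6}\right) = \frac{232}{3} + \frac{G}{6}$)
$\left(\left(186982 - 164494\right) + 298350\right) \left(220922 + w{\left(-194 \right)}\right) = \left(\left(186982 - 164494\right) + 298350\right) \left(220922 + \left(\frac{232}{3} + \frac{1}{6} \left(-194\right)\right)\right) = \left(\left(186982 - 164494\right) + 298350\right) \left(220922 + \left(\frac{232}{3} - \frac{97}{3}\right)\right) = \left(22488 + 298350\right) \left(220922 + 45\right) = 320838 \cdot 220967 = 70894610346$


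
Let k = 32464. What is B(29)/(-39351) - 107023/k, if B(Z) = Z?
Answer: -4212403529/1277490864 ≈ -3.2974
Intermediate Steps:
B(29)/(-39351) - 107023/k = 29/(-39351) - 107023/32464 = 29*(-1/39351) - 107023*1/32464 = -29/39351 - 107023/32464 = -4212403529/1277490864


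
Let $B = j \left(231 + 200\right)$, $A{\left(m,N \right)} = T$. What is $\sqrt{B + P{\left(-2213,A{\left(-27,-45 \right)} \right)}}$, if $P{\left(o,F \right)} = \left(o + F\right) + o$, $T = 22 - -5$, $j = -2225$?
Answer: $i \sqrt{963374} \approx 981.52 i$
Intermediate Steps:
$T = 27$ ($T = 22 + 5 = 27$)
$A{\left(m,N \right)} = 27$
$P{\left(o,F \right)} = F + 2 o$ ($P{\left(o,F \right)} = \left(F + o\right) + o = F + 2 o$)
$B = -958975$ ($B = - 2225 \left(231 + 200\right) = \left(-2225\right) 431 = -958975$)
$\sqrt{B + P{\left(-2213,A{\left(-27,-45 \right)} \right)}} = \sqrt{-958975 + \left(27 + 2 \left(-2213\right)\right)} = \sqrt{-958975 + \left(27 - 4426\right)} = \sqrt{-958975 - 4399} = \sqrt{-963374} = i \sqrt{963374}$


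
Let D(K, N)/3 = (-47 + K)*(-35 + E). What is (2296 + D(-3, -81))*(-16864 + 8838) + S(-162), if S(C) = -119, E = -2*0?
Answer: -60564315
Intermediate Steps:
E = 0
D(K, N) = 4935 - 105*K (D(K, N) = 3*((-47 + K)*(-35 + 0)) = 3*((-47 + K)*(-35)) = 3*(1645 - 35*K) = 4935 - 105*K)
(2296 + D(-3, -81))*(-16864 + 8838) + S(-162) = (2296 + (4935 - 105*(-3)))*(-16864 + 8838) - 119 = (2296 + (4935 + 315))*(-8026) - 119 = (2296 + 5250)*(-8026) - 119 = 7546*(-8026) - 119 = -60564196 - 119 = -60564315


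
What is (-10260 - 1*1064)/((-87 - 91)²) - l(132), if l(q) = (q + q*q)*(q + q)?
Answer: -36712126895/7921 ≈ -4.6348e+6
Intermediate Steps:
l(q) = 2*q*(q + q²) (l(q) = (q + q²)*(2*q) = 2*q*(q + q²))
(-10260 - 1*1064)/((-87 - 91)²) - l(132) = (-10260 - 1*1064)/((-87 - 91)²) - 2*132²*(1 + 132) = (-10260 - 1064)/((-178)²) - 2*17424*133 = -11324/31684 - 1*4634784 = -11324*1/31684 - 4634784 = -2831/7921 - 4634784 = -36712126895/7921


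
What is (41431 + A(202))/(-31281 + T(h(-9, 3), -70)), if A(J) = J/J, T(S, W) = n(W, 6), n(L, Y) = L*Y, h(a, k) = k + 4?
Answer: -41432/31701 ≈ -1.3070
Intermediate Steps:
h(a, k) = 4 + k
T(S, W) = 6*W (T(S, W) = W*6 = 6*W)
A(J) = 1
(41431 + A(202))/(-31281 + T(h(-9, 3), -70)) = (41431 + 1)/(-31281 + 6*(-70)) = 41432/(-31281 - 420) = 41432/(-31701) = 41432*(-1/31701) = -41432/31701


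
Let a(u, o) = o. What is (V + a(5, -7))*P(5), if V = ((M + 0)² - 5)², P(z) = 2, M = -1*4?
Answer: 228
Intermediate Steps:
M = -4
V = 121 (V = ((-4 + 0)² - 5)² = ((-4)² - 5)² = (16 - 5)² = 11² = 121)
(V + a(5, -7))*P(5) = (121 - 7)*2 = 114*2 = 228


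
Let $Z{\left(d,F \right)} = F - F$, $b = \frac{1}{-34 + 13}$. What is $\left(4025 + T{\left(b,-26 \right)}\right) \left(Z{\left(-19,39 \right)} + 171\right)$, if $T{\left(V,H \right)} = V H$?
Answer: $\frac{4819407}{7} \approx 6.8849 \cdot 10^{5}$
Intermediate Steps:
$b = - \frac{1}{21}$ ($b = \frac{1}{-21} = - \frac{1}{21} \approx -0.047619$)
$Z{\left(d,F \right)} = 0$
$T{\left(V,H \right)} = H V$
$\left(4025 + T{\left(b,-26 \right)}\right) \left(Z{\left(-19,39 \right)} + 171\right) = \left(4025 - - \frac{26}{21}\right) \left(0 + 171\right) = \left(4025 + \frac{26}{21}\right) 171 = \frac{84551}{21} \cdot 171 = \frac{4819407}{7}$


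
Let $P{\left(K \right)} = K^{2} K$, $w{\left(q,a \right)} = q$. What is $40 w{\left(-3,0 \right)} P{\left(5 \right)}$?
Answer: $-15000$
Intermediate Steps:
$P{\left(K \right)} = K^{3}$
$40 w{\left(-3,0 \right)} P{\left(5 \right)} = 40 \left(-3\right) 5^{3} = \left(-120\right) 125 = -15000$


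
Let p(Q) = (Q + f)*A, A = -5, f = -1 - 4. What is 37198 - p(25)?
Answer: 37298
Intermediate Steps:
f = -5
p(Q) = 25 - 5*Q (p(Q) = (Q - 5)*(-5) = (-5 + Q)*(-5) = 25 - 5*Q)
37198 - p(25) = 37198 - (25 - 5*25) = 37198 - (25 - 125) = 37198 - 1*(-100) = 37198 + 100 = 37298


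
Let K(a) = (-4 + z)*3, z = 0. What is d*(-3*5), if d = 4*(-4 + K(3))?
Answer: 960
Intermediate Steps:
K(a) = -12 (K(a) = (-4 + 0)*3 = -4*3 = -12)
d = -64 (d = 4*(-4 - 12) = 4*(-16) = -64)
d*(-3*5) = -(-192)*5 = -64*(-15) = 960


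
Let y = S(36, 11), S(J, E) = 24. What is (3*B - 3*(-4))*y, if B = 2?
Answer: 432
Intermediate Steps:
y = 24
(3*B - 3*(-4))*y = (3*2 - 3*(-4))*24 = (6 + 12)*24 = 18*24 = 432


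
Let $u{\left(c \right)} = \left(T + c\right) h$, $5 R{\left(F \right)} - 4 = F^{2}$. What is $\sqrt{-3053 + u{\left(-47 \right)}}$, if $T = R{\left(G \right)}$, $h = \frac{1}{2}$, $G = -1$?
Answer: $2 i \sqrt{769} \approx 55.462 i$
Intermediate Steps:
$h = \frac{1}{2} \approx 0.5$
$R{\left(F \right)} = \frac{4}{5} + \frac{F^{2}}{5}$
$T = 1$ ($T = \frac{4}{5} + \frac{\left(-1\right)^{2}}{5} = \frac{4}{5} + \frac{1}{5} \cdot 1 = \frac{4}{5} + \frac{1}{5} = 1$)
$u{\left(c \right)} = \frac{1}{2} + \frac{c}{2}$ ($u{\left(c \right)} = \left(1 + c\right) \frac{1}{2} = \frac{1}{2} + \frac{c}{2}$)
$\sqrt{-3053 + u{\left(-47 \right)}} = \sqrt{-3053 + \left(\frac{1}{2} + \frac{1}{2} \left(-47\right)\right)} = \sqrt{-3053 + \left(\frac{1}{2} - \frac{47}{2}\right)} = \sqrt{-3053 - 23} = \sqrt{-3076} = 2 i \sqrt{769}$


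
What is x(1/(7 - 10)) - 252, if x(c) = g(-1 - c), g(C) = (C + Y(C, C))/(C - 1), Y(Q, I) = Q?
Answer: -1256/5 ≈ -251.20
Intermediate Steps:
g(C) = 2*C/(-1 + C) (g(C) = (C + C)/(C - 1) = (2*C)/(-1 + C) = 2*C/(-1 + C))
x(c) = 2*(-1 - c)/(-2 - c) (x(c) = 2*(-1 - c)/(-1 + (-1 - c)) = 2*(-1 - c)/(-2 - c))
x(1/(7 - 10)) - 252 = 2*(1 + 1/(7 - 10))/(2 + 1/(7 - 10)) - 252 = 2*(1 + 1/(-3))/(2 + 1/(-3)) - 252 = 2*(1 - 1/3)/(2 - 1/3) - 252 = 2*(2/3)/(5/3) - 252 = 2*(3/5)*(2/3) - 252 = 4/5 - 252 = -1256/5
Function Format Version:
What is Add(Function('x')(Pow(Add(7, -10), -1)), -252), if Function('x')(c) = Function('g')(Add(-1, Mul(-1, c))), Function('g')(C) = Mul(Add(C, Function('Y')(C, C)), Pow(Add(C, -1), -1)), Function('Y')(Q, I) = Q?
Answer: Rational(-1256, 5) ≈ -251.20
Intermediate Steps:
Function('g')(C) = Mul(2, C, Pow(Add(-1, C), -1)) (Function('g')(C) = Mul(Add(C, C), Pow(Add(C, -1), -1)) = Mul(Mul(2, C), Pow(Add(-1, C), -1)) = Mul(2, C, Pow(Add(-1, C), -1)))
Function('x')(c) = Mul(2, Pow(Add(-2, Mul(-1, c)), -1), Add(-1, Mul(-1, c))) (Function('x')(c) = Mul(2, Add(-1, Mul(-1, c)), Pow(Add(-1, Add(-1, Mul(-1, c))), -1)) = Mul(2, Add(-1, Mul(-1, c)), Pow(Add(-2, Mul(-1, c)), -1)) = Mul(2, Pow(Add(-2, Mul(-1, c)), -1), Add(-1, Mul(-1, c))))
Add(Function('x')(Pow(Add(7, -10), -1)), -252) = Add(Mul(2, Pow(Add(2, Pow(Add(7, -10), -1)), -1), Add(1, Pow(Add(7, -10), -1))), -252) = Add(Mul(2, Pow(Add(2, Pow(-3, -1)), -1), Add(1, Pow(-3, -1))), -252) = Add(Mul(2, Pow(Add(2, Rational(-1, 3)), -1), Add(1, Rational(-1, 3))), -252) = Add(Mul(2, Pow(Rational(5, 3), -1), Rational(2, 3)), -252) = Add(Mul(2, Rational(3, 5), Rational(2, 3)), -252) = Add(Rational(4, 5), -252) = Rational(-1256, 5)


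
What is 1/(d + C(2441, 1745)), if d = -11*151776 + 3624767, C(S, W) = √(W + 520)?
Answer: 1955231/3822928261096 - √2265/3822928261096 ≈ 5.1144e-7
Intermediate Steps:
C(S, W) = √(520 + W)
d = 1955231 (d = -1669536 + 3624767 = 1955231)
1/(d + C(2441, 1745)) = 1/(1955231 + √(520 + 1745)) = 1/(1955231 + √2265)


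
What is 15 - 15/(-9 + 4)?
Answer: 18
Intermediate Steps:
15 - 15/(-9 + 4) = 15 - 15/(-5) = 15 - 15*(-⅕) = 15 + 3 = 18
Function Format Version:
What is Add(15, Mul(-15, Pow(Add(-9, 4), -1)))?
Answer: 18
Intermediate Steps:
Add(15, Mul(-15, Pow(Add(-9, 4), -1))) = Add(15, Mul(-15, Pow(-5, -1))) = Add(15, Mul(-15, Rational(-1, 5))) = Add(15, 3) = 18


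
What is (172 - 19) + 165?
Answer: 318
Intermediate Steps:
(172 - 19) + 165 = 153 + 165 = 318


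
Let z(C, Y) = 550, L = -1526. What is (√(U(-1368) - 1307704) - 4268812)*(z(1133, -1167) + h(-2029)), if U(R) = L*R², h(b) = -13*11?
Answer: -1737406484 + 814*I*√714275182 ≈ -1.7374e+9 + 2.1755e+7*I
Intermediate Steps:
h(b) = -143
U(R) = -1526*R²
(√(U(-1368) - 1307704) - 4268812)*(z(1133, -1167) + h(-2029)) = (√(-1526*(-1368)² - 1307704) - 4268812)*(550 - 143) = (√(-1526*1871424 - 1307704) - 4268812)*407 = (√(-2855793024 - 1307704) - 4268812)*407 = (√(-2857100728) - 4268812)*407 = (2*I*√714275182 - 4268812)*407 = (-4268812 + 2*I*√714275182)*407 = -1737406484 + 814*I*√714275182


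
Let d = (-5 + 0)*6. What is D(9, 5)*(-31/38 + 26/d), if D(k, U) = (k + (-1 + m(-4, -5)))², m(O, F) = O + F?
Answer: -959/570 ≈ -1.6825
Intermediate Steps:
m(O, F) = F + O
d = -30 (d = -5*6 = -30)
D(k, U) = (-10 + k)² (D(k, U) = (k + (-1 + (-5 - 4)))² = (k + (-1 - 9))² = (k - 10)² = (-10 + k)²)
D(9, 5)*(-31/38 + 26/d) = (-10 + 9)²*(-31/38 + 26/(-30)) = (-1)²*(-31*1/38 + 26*(-1/30)) = 1*(-31/38 - 13/15) = 1*(-959/570) = -959/570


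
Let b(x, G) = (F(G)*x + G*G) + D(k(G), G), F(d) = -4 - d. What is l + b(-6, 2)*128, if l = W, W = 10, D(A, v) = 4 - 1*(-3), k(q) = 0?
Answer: 6026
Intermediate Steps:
D(A, v) = 7 (D(A, v) = 4 + 3 = 7)
l = 10
b(x, G) = 7 + G² + x*(-4 - G) (b(x, G) = ((-4 - G)*x + G*G) + 7 = (x*(-4 - G) + G²) + 7 = (G² + x*(-4 - G)) + 7 = 7 + G² + x*(-4 - G))
l + b(-6, 2)*128 = 10 + (7 + 2² - 1*(-6)*(4 + 2))*128 = 10 + (7 + 4 - 1*(-6)*6)*128 = 10 + (7 + 4 + 36)*128 = 10 + 47*128 = 10 + 6016 = 6026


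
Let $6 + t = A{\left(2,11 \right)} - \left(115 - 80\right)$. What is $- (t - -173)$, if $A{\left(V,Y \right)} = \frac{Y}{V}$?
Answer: $- \frac{275}{2} \approx -137.5$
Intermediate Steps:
$t = - \frac{71}{2}$ ($t = -6 + \left(\frac{11}{2} - \left(115 - 80\right)\right) = -6 + \left(11 \cdot \frac{1}{2} - 35\right) = -6 + \left(\frac{11}{2} - 35\right) = -6 - \frac{59}{2} = - \frac{71}{2} \approx -35.5$)
$- (t - -173) = - (- \frac{71}{2} - -173) = - (- \frac{71}{2} + 173) = \left(-1\right) \frac{275}{2} = - \frac{275}{2}$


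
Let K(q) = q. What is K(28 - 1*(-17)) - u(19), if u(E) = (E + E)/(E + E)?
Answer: 44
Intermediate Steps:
u(E) = 1 (u(E) = (2*E)/((2*E)) = (2*E)*(1/(2*E)) = 1)
K(28 - 1*(-17)) - u(19) = (28 - 1*(-17)) - 1*1 = (28 + 17) - 1 = 45 - 1 = 44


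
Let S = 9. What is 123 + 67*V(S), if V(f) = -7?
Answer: -346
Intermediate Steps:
123 + 67*V(S) = 123 + 67*(-7) = 123 - 469 = -346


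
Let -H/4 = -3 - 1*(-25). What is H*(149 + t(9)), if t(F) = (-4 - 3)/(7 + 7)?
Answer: -13068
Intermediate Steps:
H = -88 (H = -4*(-3 - 1*(-25)) = -4*(-3 + 25) = -4*22 = -88)
t(F) = -½ (t(F) = -7/14 = -7*1/14 = -½)
H*(149 + t(9)) = -88*(149 - ½) = -88*297/2 = -13068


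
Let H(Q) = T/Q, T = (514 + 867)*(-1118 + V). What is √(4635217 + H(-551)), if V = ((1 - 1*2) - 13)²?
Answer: 3*√156439788311/551 ≈ 2153.5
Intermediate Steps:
V = 196 (V = ((1 - 2) - 13)² = (-1 - 13)² = (-14)² = 196)
T = -1273282 (T = (514 + 867)*(-1118 + 196) = 1381*(-922) = -1273282)
H(Q) = -1273282/Q
√(4635217 + H(-551)) = √(4635217 - 1273282/(-551)) = √(4635217 - 1273282*(-1/551)) = √(4635217 + 1273282/551) = √(2555277849/551) = 3*√156439788311/551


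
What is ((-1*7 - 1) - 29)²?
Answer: 1369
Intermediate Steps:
((-1*7 - 1) - 29)² = ((-7 - 1) - 29)² = (-8 - 29)² = (-37)² = 1369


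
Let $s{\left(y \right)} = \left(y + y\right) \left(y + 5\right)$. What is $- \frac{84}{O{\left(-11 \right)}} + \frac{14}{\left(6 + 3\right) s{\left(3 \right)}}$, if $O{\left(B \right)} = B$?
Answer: $\frac{18221}{2376} \approx 7.6688$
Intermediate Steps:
$s{\left(y \right)} = 2 y \left(5 + y\right)$
$- \frac{84}{O{\left(-11 \right)}} + \frac{14}{\left(6 + 3\right) s{\left(3 \right)}} = - \frac{84}{-11} + \frac{14}{\left(6 + 3\right) 2 \cdot 3 \left(5 + 3\right)} = \left(-84\right) \left(- \frac{1}{11}\right) + \frac{14}{9 \cdot 2 \cdot 3 \cdot 8} = \frac{84}{11} + \frac{14}{9 \cdot 48} = \frac{84}{11} + \frac{14}{432} = \frac{84}{11} + 14 \cdot \frac{1}{432} = \frac{84}{11} + \frac{7}{216} = \frac{18221}{2376}$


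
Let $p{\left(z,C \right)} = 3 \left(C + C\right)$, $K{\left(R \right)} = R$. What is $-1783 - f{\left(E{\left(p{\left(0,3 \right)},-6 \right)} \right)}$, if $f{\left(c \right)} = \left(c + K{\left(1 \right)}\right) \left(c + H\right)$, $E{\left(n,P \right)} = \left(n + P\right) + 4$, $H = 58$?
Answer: $-3041$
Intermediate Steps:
$p{\left(z,C \right)} = 6 C$ ($p{\left(z,C \right)} = 3 \cdot 2 C = 6 C$)
$E{\left(n,P \right)} = 4 + P + n$ ($E{\left(n,P \right)} = \left(P + n\right) + 4 = 4 + P + n$)
$f{\left(c \right)} = \left(1 + c\right) \left(58 + c\right)$ ($f{\left(c \right)} = \left(c + 1\right) \left(c + 58\right) = \left(1 + c\right) \left(58 + c\right)$)
$-1783 - f{\left(E{\left(p{\left(0,3 \right)},-6 \right)} \right)} = -1783 - \left(58 + \left(4 - 6 + 6 \cdot 3\right)^{2} + 59 \left(4 - 6 + 6 \cdot 3\right)\right) = -1783 - \left(58 + \left(4 - 6 + 18\right)^{2} + 59 \left(4 - 6 + 18\right)\right) = -1783 - \left(58 + 16^{2} + 59 \cdot 16\right) = -1783 - \left(58 + 256 + 944\right) = -1783 - 1258 = -3041$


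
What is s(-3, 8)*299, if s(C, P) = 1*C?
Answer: -897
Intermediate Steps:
s(C, P) = C
s(-3, 8)*299 = -3*299 = -897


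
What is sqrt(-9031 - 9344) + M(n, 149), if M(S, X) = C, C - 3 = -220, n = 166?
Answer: -217 + 35*I*sqrt(15) ≈ -217.0 + 135.55*I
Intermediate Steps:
C = -217 (C = 3 - 220 = -217)
M(S, X) = -217
sqrt(-9031 - 9344) + M(n, 149) = sqrt(-9031 - 9344) - 217 = sqrt(-18375) - 217 = 35*I*sqrt(15) - 217 = -217 + 35*I*sqrt(15)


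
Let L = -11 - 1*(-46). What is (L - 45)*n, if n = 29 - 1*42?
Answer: 130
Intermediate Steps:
L = 35 (L = -11 + 46 = 35)
n = -13 (n = 29 - 42 = -13)
(L - 45)*n = (35 - 45)*(-13) = -10*(-13) = 130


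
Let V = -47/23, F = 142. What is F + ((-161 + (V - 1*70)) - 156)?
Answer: -5682/23 ≈ -247.04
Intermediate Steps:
V = -47/23 (V = -47*1/23 = -47/23 ≈ -2.0435)
F + ((-161 + (V - 1*70)) - 156) = 142 + ((-161 + (-47/23 - 1*70)) - 156) = 142 + ((-161 + (-47/23 - 70)) - 156) = 142 + ((-161 - 1657/23) - 156) = 142 + (-5360/23 - 156) = 142 - 8948/23 = -5682/23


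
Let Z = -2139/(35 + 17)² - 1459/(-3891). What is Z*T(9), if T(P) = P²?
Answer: -118198251/3507088 ≈ -33.703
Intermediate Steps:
Z = -4377713/10521264 (Z = -2139/(52²) - 1459*(-1/3891) = -2139/2704 + 1459/3891 = -4377713/10521264 ≈ -0.41608)
Z*T(9) = -4377713/10521264*9² = -4377713/10521264*81 = -118198251/3507088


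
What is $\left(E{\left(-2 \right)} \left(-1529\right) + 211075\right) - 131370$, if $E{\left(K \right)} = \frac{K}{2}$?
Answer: $81234$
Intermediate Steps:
$E{\left(K \right)} = \frac{K}{2}$ ($E{\left(K \right)} = K \frac{1}{2} = \frac{K}{2}$)
$\left(E{\left(-2 \right)} \left(-1529\right) + 211075\right) - 131370 = \left(\frac{1}{2} \left(-2\right) \left(-1529\right) + 211075\right) - 131370 = \left(\left(-1\right) \left(-1529\right) + 211075\right) - 131370 = \left(1529 + 211075\right) - 131370 = 212604 - 131370 = 81234$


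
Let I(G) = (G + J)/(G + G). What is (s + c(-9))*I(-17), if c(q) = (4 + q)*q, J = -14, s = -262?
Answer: -6727/34 ≈ -197.85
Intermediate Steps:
c(q) = q*(4 + q)
I(G) = (-14 + G)/(2*G) (I(G) = (G - 14)/(G + G) = (-14 + G)/((2*G)) = (-14 + G)*(1/(2*G)) = (-14 + G)/(2*G))
(s + c(-9))*I(-17) = (-262 - 9*(4 - 9))*((½)*(-14 - 17)/(-17)) = (-262 - 9*(-5))*((½)*(-1/17)*(-31)) = (-262 + 45)*(31/34) = -217*31/34 = -6727/34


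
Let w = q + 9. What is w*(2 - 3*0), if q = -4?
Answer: 10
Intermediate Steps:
w = 5 (w = -4 + 9 = 5)
w*(2 - 3*0) = 5*(2 - 3*0) = 5*(2 + 0) = 5*2 = 10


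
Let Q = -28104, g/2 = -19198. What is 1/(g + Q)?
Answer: -1/66500 ≈ -1.5038e-5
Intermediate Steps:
g = -38396 (g = 2*(-19198) = -38396)
1/(g + Q) = 1/(-38396 - 28104) = 1/(-66500) = -1/66500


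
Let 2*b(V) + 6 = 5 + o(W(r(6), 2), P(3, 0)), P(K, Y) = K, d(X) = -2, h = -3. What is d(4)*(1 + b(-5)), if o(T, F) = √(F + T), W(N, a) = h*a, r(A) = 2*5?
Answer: -1 - I*√3 ≈ -1.0 - 1.732*I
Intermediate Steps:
r(A) = 10
W(N, a) = -3*a
b(V) = -½ + I*√3/2 (b(V) = -3 + (5 + √(3 - 3*2))/2 = -3 + (5 + √(3 - 6))/2 = -3 + (5 + √(-3))/2 = -3 + (5 + I*√3)/2 = -3 + (5/2 + I*√3/2) = -½ + I*√3/2)
d(4)*(1 + b(-5)) = -2*(1 + (-½ + I*√3/2)) = -2*(½ + I*√3/2) = -1 - I*√3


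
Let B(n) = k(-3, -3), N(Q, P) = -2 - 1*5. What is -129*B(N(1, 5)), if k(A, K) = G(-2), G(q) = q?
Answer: 258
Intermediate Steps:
N(Q, P) = -7 (N(Q, P) = -2 - 5 = -7)
k(A, K) = -2
B(n) = -2
-129*B(N(1, 5)) = -129*(-2) = 258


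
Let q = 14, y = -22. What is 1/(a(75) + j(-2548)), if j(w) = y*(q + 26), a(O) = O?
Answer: -1/805 ≈ -0.0012422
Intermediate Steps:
j(w) = -880 (j(w) = -22*(14 + 26) = -22*40 = -880)
1/(a(75) + j(-2548)) = 1/(75 - 880) = 1/(-805) = -1/805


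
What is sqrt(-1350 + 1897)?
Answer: sqrt(547) ≈ 23.388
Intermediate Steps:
sqrt(-1350 + 1897) = sqrt(547)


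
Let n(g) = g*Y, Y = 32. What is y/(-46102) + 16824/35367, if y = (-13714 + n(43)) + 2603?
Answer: 373305931/543496478 ≈ 0.68686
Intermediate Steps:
n(g) = 32*g (n(g) = g*32 = 32*g)
y = -9735 (y = (-13714 + 32*43) + 2603 = (-13714 + 1376) + 2603 = -12338 + 2603 = -9735)
y/(-46102) + 16824/35367 = -9735/(-46102) + 16824/35367 = -9735*(-1/46102) + 16824*(1/35367) = 9735/46102 + 5608/11789 = 373305931/543496478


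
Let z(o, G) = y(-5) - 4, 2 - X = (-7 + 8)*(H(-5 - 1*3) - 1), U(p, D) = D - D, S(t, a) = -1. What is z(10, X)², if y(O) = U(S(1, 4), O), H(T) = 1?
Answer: 16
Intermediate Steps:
U(p, D) = 0
X = 2 (X = 2 - (-7 + 8)*(1 - 1) = 2 - 0 = 2 - 1*0 = 2 + 0 = 2)
y(O) = 0
z(o, G) = -4 (z(o, G) = 0 - 4 = -4)
z(10, X)² = (-4)² = 16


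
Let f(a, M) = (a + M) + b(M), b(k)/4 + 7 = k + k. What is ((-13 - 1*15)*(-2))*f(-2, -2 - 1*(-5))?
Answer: -168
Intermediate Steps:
b(k) = -28 + 8*k (b(k) = -28 + 4*(k + k) = -28 + 4*(2*k) = -28 + 8*k)
f(a, M) = -28 + a + 9*M (f(a, M) = (a + M) + (-28 + 8*M) = (M + a) + (-28 + 8*M) = -28 + a + 9*M)
((-13 - 1*15)*(-2))*f(-2, -2 - 1*(-5)) = ((-13 - 1*15)*(-2))*(-28 - 2 + 9*(-2 - 1*(-5))) = ((-13 - 15)*(-2))*(-28 - 2 + 9*(-2 + 5)) = (-28*(-2))*(-28 - 2 + 9*3) = 56*(-28 - 2 + 27) = 56*(-3) = -168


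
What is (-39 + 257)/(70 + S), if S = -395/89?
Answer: 19402/5835 ≈ 3.3251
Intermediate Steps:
S = -395/89 (S = -395*1/89 = -395/89 ≈ -4.4382)
(-39 + 257)/(70 + S) = (-39 + 257)/(70 - 395/89) = 218/(5835/89) = 218*(89/5835) = 19402/5835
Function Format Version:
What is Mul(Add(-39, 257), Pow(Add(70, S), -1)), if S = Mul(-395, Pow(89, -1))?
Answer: Rational(19402, 5835) ≈ 3.3251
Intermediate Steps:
S = Rational(-395, 89) (S = Mul(-395, Rational(1, 89)) = Rational(-395, 89) ≈ -4.4382)
Mul(Add(-39, 257), Pow(Add(70, S), -1)) = Mul(Add(-39, 257), Pow(Add(70, Rational(-395, 89)), -1)) = Mul(218, Pow(Rational(5835, 89), -1)) = Mul(218, Rational(89, 5835)) = Rational(19402, 5835)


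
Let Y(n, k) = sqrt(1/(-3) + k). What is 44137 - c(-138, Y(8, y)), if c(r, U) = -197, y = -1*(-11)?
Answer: 44334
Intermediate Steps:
y = 11
Y(n, k) = sqrt(-1/3 + k)
44137 - c(-138, Y(8, y)) = 44137 - 1*(-197) = 44137 + 197 = 44334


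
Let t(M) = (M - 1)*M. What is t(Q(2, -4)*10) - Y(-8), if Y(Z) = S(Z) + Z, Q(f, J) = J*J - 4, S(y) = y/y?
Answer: 14287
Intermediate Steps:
S(y) = 1
Q(f, J) = -4 + J**2 (Q(f, J) = J**2 - 4 = -4 + J**2)
Y(Z) = 1 + Z
t(M) = M*(-1 + M) (t(M) = (-1 + M)*M = M*(-1 + M))
t(Q(2, -4)*10) - Y(-8) = ((-4 + (-4)**2)*10)*(-1 + (-4 + (-4)**2)*10) - (1 - 8) = ((-4 + 16)*10)*(-1 + (-4 + 16)*10) - 1*(-7) = (12*10)*(-1 + 12*10) + 7 = 120*(-1 + 120) + 7 = 120*119 + 7 = 14280 + 7 = 14287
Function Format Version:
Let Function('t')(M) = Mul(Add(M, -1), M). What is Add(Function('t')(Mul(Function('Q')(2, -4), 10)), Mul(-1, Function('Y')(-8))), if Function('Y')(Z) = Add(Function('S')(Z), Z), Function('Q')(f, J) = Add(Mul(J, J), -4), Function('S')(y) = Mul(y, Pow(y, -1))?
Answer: 14287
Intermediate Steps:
Function('S')(y) = 1
Function('Q')(f, J) = Add(-4, Pow(J, 2)) (Function('Q')(f, J) = Add(Pow(J, 2), -4) = Add(-4, Pow(J, 2)))
Function('Y')(Z) = Add(1, Z)
Function('t')(M) = Mul(M, Add(-1, M)) (Function('t')(M) = Mul(Add(-1, M), M) = Mul(M, Add(-1, M)))
Add(Function('t')(Mul(Function('Q')(2, -4), 10)), Mul(-1, Function('Y')(-8))) = Add(Mul(Mul(Add(-4, Pow(-4, 2)), 10), Add(-1, Mul(Add(-4, Pow(-4, 2)), 10))), Mul(-1, Add(1, -8))) = Add(Mul(Mul(Add(-4, 16), 10), Add(-1, Mul(Add(-4, 16), 10))), Mul(-1, -7)) = Add(Mul(Mul(12, 10), Add(-1, Mul(12, 10))), 7) = Add(Mul(120, Add(-1, 120)), 7) = Add(Mul(120, 119), 7) = Add(14280, 7) = 14287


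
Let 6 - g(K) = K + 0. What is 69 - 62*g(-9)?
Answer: -861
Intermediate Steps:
g(K) = 6 - K (g(K) = 6 - (K + 0) = 6 - K)
69 - 62*g(-9) = 69 - 62*(6 - 1*(-9)) = 69 - 62*(6 + 9) = 69 - 62*15 = 69 - 930 = -861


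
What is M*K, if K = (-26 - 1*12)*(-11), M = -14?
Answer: -5852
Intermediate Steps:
K = 418 (K = (-26 - 12)*(-11) = -38*(-11) = 418)
M*K = -14*418 = -5852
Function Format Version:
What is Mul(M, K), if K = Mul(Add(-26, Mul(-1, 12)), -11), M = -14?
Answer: -5852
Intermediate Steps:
K = 418 (K = Mul(Add(-26, -12), -11) = Mul(-38, -11) = 418)
Mul(M, K) = Mul(-14, 418) = -5852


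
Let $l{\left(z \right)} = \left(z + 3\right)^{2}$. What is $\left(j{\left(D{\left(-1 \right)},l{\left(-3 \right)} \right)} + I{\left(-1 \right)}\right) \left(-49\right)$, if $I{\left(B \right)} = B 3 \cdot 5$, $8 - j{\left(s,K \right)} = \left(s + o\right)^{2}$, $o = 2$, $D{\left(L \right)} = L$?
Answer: $392$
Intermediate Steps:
$l{\left(z \right)} = \left(3 + z\right)^{2}$
$j{\left(s,K \right)} = 8 - \left(2 + s\right)^{2}$ ($j{\left(s,K \right)} = 8 - \left(s + 2\right)^{2} = 8 - \left(2 + s\right)^{2}$)
$I{\left(B \right)} = 15 B$ ($I{\left(B \right)} = 3 B 5 = 15 B$)
$\left(j{\left(D{\left(-1 \right)},l{\left(-3 \right)} \right)} + I{\left(-1 \right)}\right) \left(-49\right) = \left(\left(8 - \left(2 - 1\right)^{2}\right) + 15 \left(-1\right)\right) \left(-49\right) = \left(\left(8 - 1^{2}\right) - 15\right) \left(-49\right) = \left(\left(8 - 1\right) - 15\right) \left(-49\right) = \left(7 - 15\right) \left(-49\right) = \left(-8\right) \left(-49\right) = 392$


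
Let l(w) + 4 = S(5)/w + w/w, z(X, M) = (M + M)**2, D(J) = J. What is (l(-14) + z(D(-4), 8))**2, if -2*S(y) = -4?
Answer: 3132900/49 ≈ 63937.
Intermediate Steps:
S(y) = 2 (S(y) = -1/2*(-4) = 2)
z(X, M) = 4*M**2 (z(X, M) = (2*M)**2 = 4*M**2)
l(w) = -3 + 2/w (l(w) = -4 + (2/w + w/w) = -4 + (2/w + 1) = -4 + (1 + 2/w) = -3 + 2/w)
(l(-14) + z(D(-4), 8))**2 = ((-3 + 2/(-14)) + 4*8**2)**2 = ((-3 + 2*(-1/14)) + 4*64)**2 = ((-3 - 1/7) + 256)**2 = (-22/7 + 256)**2 = (1770/7)**2 = 3132900/49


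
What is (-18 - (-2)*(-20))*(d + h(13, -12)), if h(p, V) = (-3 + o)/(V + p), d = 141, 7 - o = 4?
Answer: -8178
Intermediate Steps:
o = 3 (o = 7 - 1*4 = 7 - 4 = 3)
h(p, V) = 0 (h(p, V) = (-3 + 3)/(V + p) = 0/(V + p) = 0)
(-18 - (-2)*(-20))*(d + h(13, -12)) = (-18 - (-2)*(-20))*(141 + 0) = (-18 - 1*40)*141 = (-18 - 40)*141 = -58*141 = -8178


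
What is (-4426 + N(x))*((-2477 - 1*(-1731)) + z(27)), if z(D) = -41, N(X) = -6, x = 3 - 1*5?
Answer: 3487984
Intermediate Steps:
x = -2 (x = 3 - 5 = -2)
(-4426 + N(x))*((-2477 - 1*(-1731)) + z(27)) = (-4426 - 6)*((-2477 - 1*(-1731)) - 41) = -4432*((-2477 + 1731) - 41) = -4432*(-746 - 41) = -4432*(-787) = 3487984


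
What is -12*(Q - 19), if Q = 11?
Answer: 96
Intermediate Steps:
-12*(Q - 19) = -12*(11 - 19) = -12*(-8) = 96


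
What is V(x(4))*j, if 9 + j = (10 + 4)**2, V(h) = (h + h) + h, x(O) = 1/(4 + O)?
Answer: 561/8 ≈ 70.125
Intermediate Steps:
V(h) = 3*h (V(h) = 2*h + h = 3*h)
j = 187 (j = -9 + (10 + 4)**2 = -9 + 14**2 = -9 + 196 = 187)
V(x(4))*j = (3/(4 + 4))*187 = (3/8)*187 = 561/8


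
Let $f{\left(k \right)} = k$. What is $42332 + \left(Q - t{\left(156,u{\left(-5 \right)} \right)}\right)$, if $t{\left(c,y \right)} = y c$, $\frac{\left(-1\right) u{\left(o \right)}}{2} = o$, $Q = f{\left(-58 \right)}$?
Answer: $40714$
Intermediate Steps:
$Q = -58$
$u{\left(o \right)} = - 2 o$
$t{\left(c,y \right)} = c y$
$42332 + \left(Q - t{\left(156,u{\left(-5 \right)} \right)}\right) = 42332 - \left(58 + 156 \left(\left(-2\right) \left(-5\right)\right)\right) = 42332 - \left(58 + 156 \cdot 10\right) = 42332 - 1618 = 40714$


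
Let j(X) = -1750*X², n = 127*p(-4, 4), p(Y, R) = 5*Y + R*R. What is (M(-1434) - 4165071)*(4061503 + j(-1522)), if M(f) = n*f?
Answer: 13917488789204703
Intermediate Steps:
p(Y, R) = R² + 5*Y (p(Y, R) = 5*Y + R² = R² + 5*Y)
n = -508 (n = 127*(4² + 5*(-4)) = 127*(16 - 20) = 127*(-4) = -508)
M(f) = -508*f
(M(-1434) - 4165071)*(4061503 + j(-1522)) = (-508*(-1434) - 4165071)*(4061503 - 1750*(-1522)²) = (728472 - 4165071)*(4061503 - 1750*2316484) = -3436599*(4061503 - 4053847000) = -3436599*(-4049785497) = 13917488789204703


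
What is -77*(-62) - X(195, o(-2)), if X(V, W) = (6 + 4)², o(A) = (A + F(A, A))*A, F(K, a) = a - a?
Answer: 4674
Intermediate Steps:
F(K, a) = 0
o(A) = A² (o(A) = (A + 0)*A = A*A = A²)
X(V, W) = 100 (X(V, W) = 10² = 100)
-77*(-62) - X(195, o(-2)) = -77*(-62) - 1*100 = 4774 - 100 = 4674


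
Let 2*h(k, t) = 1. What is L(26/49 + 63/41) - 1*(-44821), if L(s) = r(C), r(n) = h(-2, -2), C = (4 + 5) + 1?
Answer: 89643/2 ≈ 44822.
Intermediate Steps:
C = 10 (C = 9 + 1 = 10)
h(k, t) = ½ (h(k, t) = (½)*1 = ½)
r(n) = ½
L(s) = ½
L(26/49 + 63/41) - 1*(-44821) = ½ - 1*(-44821) = ½ + 44821 = 89643/2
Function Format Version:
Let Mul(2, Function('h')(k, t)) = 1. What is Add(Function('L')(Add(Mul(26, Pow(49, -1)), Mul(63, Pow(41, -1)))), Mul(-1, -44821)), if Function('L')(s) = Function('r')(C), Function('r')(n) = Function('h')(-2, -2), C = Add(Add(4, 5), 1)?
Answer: Rational(89643, 2) ≈ 44822.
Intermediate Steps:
C = 10 (C = Add(9, 1) = 10)
Function('h')(k, t) = Rational(1, 2) (Function('h')(k, t) = Mul(Rational(1, 2), 1) = Rational(1, 2))
Function('r')(n) = Rational(1, 2)
Function('L')(s) = Rational(1, 2)
Add(Function('L')(Add(Mul(26, Pow(49, -1)), Mul(63, Pow(41, -1)))), Mul(-1, -44821)) = Add(Rational(1, 2), Mul(-1, -44821)) = Add(Rational(1, 2), 44821) = Rational(89643, 2)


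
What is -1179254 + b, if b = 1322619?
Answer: 143365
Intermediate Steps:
-1179254 + b = -1179254 + 1322619 = 143365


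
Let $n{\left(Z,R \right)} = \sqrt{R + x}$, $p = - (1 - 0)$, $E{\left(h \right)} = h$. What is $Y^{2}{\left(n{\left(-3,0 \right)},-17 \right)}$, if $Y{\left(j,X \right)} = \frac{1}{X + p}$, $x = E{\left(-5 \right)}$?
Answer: $\frac{1}{324} \approx 0.0030864$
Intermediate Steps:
$x = -5$
$p = -1$ ($p = - (1 + 0) = \left(-1\right) 1 = -1$)
$n{\left(Z,R \right)} = \sqrt{-5 + R}$ ($n{\left(Z,R \right)} = \sqrt{R - 5} = \sqrt{-5 + R}$)
$Y{\left(j,X \right)} = \frac{1}{-1 + X}$ ($Y{\left(j,X \right)} = \frac{1}{X - 1} = \frac{1}{-1 + X}$)
$Y^{2}{\left(n{\left(-3,0 \right)},-17 \right)} = \left(\frac{1}{-1 - 17}\right)^{2} = \left(\frac{1}{-18}\right)^{2} = \left(- \frac{1}{18}\right)^{2} = \frac{1}{324}$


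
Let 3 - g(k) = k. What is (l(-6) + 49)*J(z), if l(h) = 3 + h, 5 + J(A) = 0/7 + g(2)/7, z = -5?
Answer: -1564/7 ≈ -223.43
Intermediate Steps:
g(k) = 3 - k
J(A) = -34/7 (J(A) = -5 + (0/7 + (3 - 1*2)/7) = -5 + (0*(⅐) + (3 - 2)*(⅐)) = -5 + (0 + 1*(⅐)) = -5 + (0 + ⅐) = -5 + ⅐ = -34/7)
(l(-6) + 49)*J(z) = ((3 - 6) + 49)*(-34/7) = (-3 + 49)*(-34/7) = 46*(-34/7) = -1564/7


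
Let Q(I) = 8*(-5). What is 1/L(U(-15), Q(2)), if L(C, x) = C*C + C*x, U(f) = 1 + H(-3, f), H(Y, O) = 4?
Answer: -1/175 ≈ -0.0057143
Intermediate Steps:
Q(I) = -40
U(f) = 5 (U(f) = 1 + 4 = 5)
L(C, x) = C² + C*x
1/L(U(-15), Q(2)) = 1/(5*(5 - 40)) = 1/(5*(-35)) = 1/(-175) = -1/175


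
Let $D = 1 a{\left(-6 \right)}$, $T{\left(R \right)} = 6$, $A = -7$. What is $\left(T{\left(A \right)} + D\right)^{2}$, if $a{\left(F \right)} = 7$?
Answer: $169$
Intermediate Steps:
$D = 7$ ($D = 1 \cdot 7 = 7$)
$\left(T{\left(A \right)} + D\right)^{2} = \left(6 + 7\right)^{2} = 13^{2} = 169$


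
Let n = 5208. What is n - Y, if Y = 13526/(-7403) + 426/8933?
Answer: 344527916872/66130999 ≈ 5209.8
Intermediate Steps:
Y = -117674080/66130999 (Y = 13526*(-1/7403) + 426*(1/8933) = -13526/7403 + 426/8933 = -117674080/66130999 ≈ -1.7794)
n - Y = 5208 - 1*(-117674080/66130999) = 5208 + 117674080/66130999 = 344527916872/66130999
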